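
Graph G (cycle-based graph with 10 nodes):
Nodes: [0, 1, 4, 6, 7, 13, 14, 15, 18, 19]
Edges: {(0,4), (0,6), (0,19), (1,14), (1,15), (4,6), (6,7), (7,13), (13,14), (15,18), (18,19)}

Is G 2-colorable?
The clique on vertices [0, 4, 6] has size 3 > 2, so it alone needs 3 colors.

No, G is not 2-colorable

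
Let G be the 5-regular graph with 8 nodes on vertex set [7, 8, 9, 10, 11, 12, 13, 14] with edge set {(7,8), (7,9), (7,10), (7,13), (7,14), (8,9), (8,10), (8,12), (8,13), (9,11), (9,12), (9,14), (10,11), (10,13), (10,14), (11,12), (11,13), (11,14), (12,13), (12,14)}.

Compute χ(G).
Clique number ω(G) = 4 (lower bound: χ ≥ ω).
The clique on [9, 11, 12, 14] has size 4, forcing χ ≥ 4, and the coloring below uses 4 colors, so χ(G) = 4.
A valid 4-coloring: color 1: [7, 11]; color 2: [10, 12]; color 3: [8, 14]; color 4: [9, 13].

χ(G) = 4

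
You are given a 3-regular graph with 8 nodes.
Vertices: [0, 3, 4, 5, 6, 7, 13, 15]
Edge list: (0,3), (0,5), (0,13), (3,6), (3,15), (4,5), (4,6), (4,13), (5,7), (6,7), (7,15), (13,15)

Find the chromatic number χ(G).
Clique number ω(G) = 2 (lower bound: χ ≥ ω).
Odd cycle [13, 15, 7, 6, 4] needs 3 colors (χ ≥ 3).
The coloring below uses 3 colors, so χ(G) = 3.
A valid 3-coloring: color 1: [5, 6, 13]; color 2: [3, 4, 7]; color 3: [0, 15].

χ(G) = 3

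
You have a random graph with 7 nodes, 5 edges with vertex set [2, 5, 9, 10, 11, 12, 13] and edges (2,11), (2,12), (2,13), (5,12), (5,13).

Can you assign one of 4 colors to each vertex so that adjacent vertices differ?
Yes, G is 4-colorable

A valid 4-coloring: color 1: [2, 5, 9, 10]; color 2: [11, 12, 13].
(χ(G) = 2 ≤ 4.)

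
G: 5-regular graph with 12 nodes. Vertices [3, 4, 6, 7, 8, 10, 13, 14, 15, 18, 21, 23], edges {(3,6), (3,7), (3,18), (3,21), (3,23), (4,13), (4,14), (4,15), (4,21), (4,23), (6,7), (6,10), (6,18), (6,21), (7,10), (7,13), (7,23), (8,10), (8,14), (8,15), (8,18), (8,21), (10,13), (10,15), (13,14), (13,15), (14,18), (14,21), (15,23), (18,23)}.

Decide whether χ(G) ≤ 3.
Suppose a proper 3-coloring c exists. The clique [3, 6, 7] takes 3 distinct colors; by symmetry let c(3) = 1, c(6) = 2, c(7) = 3.
- Vertex 10: neighbors [6, 7] already have colors [2, 3] ⇒ c(10) = 1.
- Vertex 13: neighbors [10, 7] already have colors [1, 3] ⇒ c(13) = 2.
- Vertex 15: neighbors [10, 13] already have colors [1, 2] ⇒ c(15) = 3.
- Vertex 4: neighbors [13, 15] already have colors [2, 3] ⇒ c(4) = 1.
- Vertex 8: neighbors [10, 15] already have colors [1, 3] ⇒ c(8) = 2.
- Vertex 14: neighbors [4, 8] already have colors [1, 2] ⇒ c(14) = 3.
- Vertex 18: neighbors [3, 6, 14] already have colors [1, 2, 3] — all 3 colors blocked. Contradiction.
The forced assignments end in a contradiction, so G has no proper 3-coloring (χ ≥ 4).

No, G is not 3-colorable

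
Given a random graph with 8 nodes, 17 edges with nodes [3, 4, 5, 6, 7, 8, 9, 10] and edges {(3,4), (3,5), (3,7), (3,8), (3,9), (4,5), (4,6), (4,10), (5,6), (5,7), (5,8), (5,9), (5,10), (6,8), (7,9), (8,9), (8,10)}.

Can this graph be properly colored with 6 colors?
Yes, G is 6-colorable

A valid 6-coloring: color 1: [5]; color 2: [4, 7, 8]; color 3: [3, 6, 10]; color 4: [9].
(χ(G) = 4 ≤ 6.)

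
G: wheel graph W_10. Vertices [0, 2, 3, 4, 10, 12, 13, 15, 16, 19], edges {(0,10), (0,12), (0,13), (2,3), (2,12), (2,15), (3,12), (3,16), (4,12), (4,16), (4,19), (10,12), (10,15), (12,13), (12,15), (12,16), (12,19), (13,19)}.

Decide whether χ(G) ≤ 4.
A valid 4-coloring: color 1: [12]; color 2: [3, 4, 10, 13]; color 3: [0, 2, 16, 19]; color 4: [15].
(χ(G) = 4 ≤ 4.)

Yes, G is 4-colorable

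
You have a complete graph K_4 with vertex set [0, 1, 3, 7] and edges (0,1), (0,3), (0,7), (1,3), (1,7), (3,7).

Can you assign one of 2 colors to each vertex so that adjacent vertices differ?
No, G is not 2-colorable

The clique on vertices [0, 1, 3, 7] has size 4 > 2, so it alone needs 4 colors.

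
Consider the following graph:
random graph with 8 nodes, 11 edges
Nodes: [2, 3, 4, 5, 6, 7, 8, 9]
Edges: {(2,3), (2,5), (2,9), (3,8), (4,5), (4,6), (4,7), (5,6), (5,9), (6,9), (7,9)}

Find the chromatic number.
χ(G) = 3

Clique number ω(G) = 3 (lower bound: χ ≥ ω).
The clique on [2, 5, 9] has size 3, forcing χ ≥ 3, and the coloring below uses 3 colors, so χ(G) = 3.
A valid 3-coloring: color 1: [3, 4, 9]; color 2: [5, 7, 8]; color 3: [2, 6].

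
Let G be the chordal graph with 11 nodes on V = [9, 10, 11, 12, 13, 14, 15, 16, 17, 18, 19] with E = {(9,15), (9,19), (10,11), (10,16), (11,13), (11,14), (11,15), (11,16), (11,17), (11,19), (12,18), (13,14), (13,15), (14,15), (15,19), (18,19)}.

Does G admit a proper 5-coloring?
Yes, G is 5-colorable

A valid 5-coloring: color 1: [9, 11, 18]; color 2: [12, 15, 16, 17]; color 3: [10, 13, 19]; color 4: [14].
(χ(G) = 4 ≤ 5.)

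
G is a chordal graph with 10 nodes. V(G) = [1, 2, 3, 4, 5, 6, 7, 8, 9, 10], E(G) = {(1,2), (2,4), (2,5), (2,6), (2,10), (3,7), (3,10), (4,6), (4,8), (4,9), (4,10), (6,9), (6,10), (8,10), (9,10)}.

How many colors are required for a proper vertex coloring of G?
Clique number ω(G) = 4 (lower bound: χ ≥ ω).
The clique on [4, 6, 9, 10] has size 4, forcing χ ≥ 4, and the coloring below uses 4 colors, so χ(G) = 4.
A valid 4-coloring: color 1: [1, 5, 7, 10]; color 2: [3, 4]; color 3: [2, 8, 9]; color 4: [6].

χ(G) = 4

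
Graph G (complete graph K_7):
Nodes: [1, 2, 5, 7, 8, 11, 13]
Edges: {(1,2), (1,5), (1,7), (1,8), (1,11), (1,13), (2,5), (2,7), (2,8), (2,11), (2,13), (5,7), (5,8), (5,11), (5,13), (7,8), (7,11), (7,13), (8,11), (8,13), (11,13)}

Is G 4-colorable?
No, G is not 4-colorable

The clique on vertices [1, 2, 5, 7, 8, 11, 13] has size 7 > 4, so it alone needs 7 colors.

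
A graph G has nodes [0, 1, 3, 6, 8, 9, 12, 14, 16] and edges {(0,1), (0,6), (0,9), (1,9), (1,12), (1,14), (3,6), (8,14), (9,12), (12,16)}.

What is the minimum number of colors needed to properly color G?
Clique number ω(G) = 3 (lower bound: χ ≥ ω).
The clique on [0, 1, 9] has size 3, forcing χ ≥ 3, and the coloring below uses 3 colors, so χ(G) = 3.
A valid 3-coloring: color 1: [1, 6, 8, 16]; color 2: [3, 9, 14]; color 3: [0, 12].

χ(G) = 3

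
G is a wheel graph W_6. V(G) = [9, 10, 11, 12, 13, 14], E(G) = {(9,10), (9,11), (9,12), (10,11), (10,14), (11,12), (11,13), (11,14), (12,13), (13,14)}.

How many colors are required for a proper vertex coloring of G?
Clique number ω(G) = 3 (lower bound: χ ≥ ω).
Odd cycle [14, 10, 9, 12, 13] needs 3 colors (χ ≥ 3).
Vertex 11 is adjacent to every vertex of [9, 10, 12, 13, 14], which already need 3 colors among themselves, so 11 needs a new color (χ ≥ 4).
The coloring below uses 4 colors, so χ(G) = 4.
A valid 4-coloring: color 1: [11]; color 2: [12, 14]; color 3: [10, 13]; color 4: [9].

χ(G) = 4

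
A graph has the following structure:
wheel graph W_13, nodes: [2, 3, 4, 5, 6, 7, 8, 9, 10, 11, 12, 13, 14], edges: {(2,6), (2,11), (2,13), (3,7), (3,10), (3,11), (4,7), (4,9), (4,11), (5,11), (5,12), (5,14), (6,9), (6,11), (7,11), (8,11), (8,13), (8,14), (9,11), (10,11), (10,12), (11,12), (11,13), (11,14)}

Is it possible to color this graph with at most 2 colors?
The clique on vertices [2, 11, 13] has size 3 > 2, so it alone needs 3 colors.

No, G is not 2-colorable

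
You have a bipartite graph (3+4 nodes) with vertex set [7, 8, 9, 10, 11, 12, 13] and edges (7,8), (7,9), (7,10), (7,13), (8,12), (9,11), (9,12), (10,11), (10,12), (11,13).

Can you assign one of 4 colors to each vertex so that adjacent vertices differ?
Yes, G is 4-colorable

A valid 4-coloring: color 1: [7, 11, 12]; color 2: [8, 9, 10, 13].
(χ(G) = 2 ≤ 4.)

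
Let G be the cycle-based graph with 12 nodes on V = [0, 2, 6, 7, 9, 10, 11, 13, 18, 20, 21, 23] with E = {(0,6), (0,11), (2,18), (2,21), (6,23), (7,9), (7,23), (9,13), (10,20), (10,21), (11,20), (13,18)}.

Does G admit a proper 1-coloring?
Edge (0,11) forces its endpoints to differ, so 1 color is not enough.

No, G is not 1-colorable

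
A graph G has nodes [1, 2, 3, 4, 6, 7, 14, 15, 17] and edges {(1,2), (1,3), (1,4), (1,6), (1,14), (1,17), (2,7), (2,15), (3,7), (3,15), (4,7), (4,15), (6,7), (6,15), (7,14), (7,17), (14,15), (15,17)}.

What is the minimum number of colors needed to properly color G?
χ(G) = 2

Clique number ω(G) = 2 (lower bound: χ ≥ ω).
The graph is bipartite (no odd cycle), so 2 colors suffice: χ(G) = 2.
A valid 2-coloring: color 1: [1, 7, 15]; color 2: [2, 3, 4, 6, 14, 17].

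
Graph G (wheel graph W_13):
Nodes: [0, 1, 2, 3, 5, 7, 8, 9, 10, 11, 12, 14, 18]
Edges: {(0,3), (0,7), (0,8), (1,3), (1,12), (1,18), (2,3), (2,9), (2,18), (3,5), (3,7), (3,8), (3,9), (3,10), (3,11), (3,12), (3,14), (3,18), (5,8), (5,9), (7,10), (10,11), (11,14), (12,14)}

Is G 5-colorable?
A valid 5-coloring: color 1: [3]; color 2: [7, 8, 9, 11, 12, 18]; color 3: [0, 1, 2, 5, 10, 14].
(χ(G) = 3 ≤ 5.)

Yes, G is 5-colorable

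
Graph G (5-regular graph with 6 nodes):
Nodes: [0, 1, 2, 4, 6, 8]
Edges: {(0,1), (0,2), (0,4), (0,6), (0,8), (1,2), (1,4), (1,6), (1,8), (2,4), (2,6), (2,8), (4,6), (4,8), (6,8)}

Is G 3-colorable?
No, G is not 3-colorable

The clique on vertices [0, 1, 2, 4, 6, 8] has size 6 > 3, so it alone needs 6 colors.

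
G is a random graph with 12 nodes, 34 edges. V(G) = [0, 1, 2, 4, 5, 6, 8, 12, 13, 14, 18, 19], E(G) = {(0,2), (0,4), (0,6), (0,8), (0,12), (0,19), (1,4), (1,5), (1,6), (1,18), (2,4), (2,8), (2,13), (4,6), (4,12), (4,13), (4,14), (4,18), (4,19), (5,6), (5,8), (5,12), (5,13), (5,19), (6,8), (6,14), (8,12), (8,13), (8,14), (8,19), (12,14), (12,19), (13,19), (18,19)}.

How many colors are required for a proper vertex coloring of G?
Clique number ω(G) = 4 (lower bound: χ ≥ ω).
The clique on [0, 8, 12, 19] has size 4, forcing χ ≥ 4, and the coloring below uses 4 colors, so χ(G) = 4.
A valid 4-coloring: color 1: [4, 8]; color 2: [1, 2, 14, 19]; color 3: [0, 5, 18]; color 4: [6, 12, 13].

χ(G) = 4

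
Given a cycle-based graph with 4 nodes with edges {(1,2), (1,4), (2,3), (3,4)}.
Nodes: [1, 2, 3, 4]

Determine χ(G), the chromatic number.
χ(G) = 2

Clique number ω(G) = 2 (lower bound: χ ≥ ω).
The graph is bipartite (no odd cycle), so 2 colors suffice: χ(G) = 2.
A valid 2-coloring: color 1: [2, 4]; color 2: [1, 3].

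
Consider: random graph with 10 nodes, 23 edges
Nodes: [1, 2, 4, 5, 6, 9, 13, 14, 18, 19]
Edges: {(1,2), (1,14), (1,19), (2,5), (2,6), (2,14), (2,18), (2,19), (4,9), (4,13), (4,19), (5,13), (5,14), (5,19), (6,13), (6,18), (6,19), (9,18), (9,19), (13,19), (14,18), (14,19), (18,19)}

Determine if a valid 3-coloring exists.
The clique on vertices [2, 6, 18, 19] has size 4 > 3, so it alone needs 4 colors.

No, G is not 3-colorable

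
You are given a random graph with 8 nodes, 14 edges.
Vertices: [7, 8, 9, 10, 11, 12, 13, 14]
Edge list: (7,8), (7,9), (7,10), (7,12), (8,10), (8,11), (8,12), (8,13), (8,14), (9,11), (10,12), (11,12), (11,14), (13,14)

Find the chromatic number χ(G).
χ(G) = 4

Clique number ω(G) = 4 (lower bound: χ ≥ ω).
The clique on [7, 8, 10, 12] has size 4, forcing χ ≥ 4, and the coloring below uses 4 colors, so χ(G) = 4.
A valid 4-coloring: color 1: [8, 9]; color 2: [7, 11, 13]; color 3: [12, 14]; color 4: [10].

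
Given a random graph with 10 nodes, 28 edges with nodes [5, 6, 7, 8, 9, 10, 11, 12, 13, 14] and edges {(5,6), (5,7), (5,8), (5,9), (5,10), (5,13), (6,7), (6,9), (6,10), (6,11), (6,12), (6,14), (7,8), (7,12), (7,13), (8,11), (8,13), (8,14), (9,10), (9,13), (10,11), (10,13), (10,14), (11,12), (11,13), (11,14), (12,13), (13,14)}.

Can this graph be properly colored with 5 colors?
Yes, G is 5-colorable

A valid 5-coloring: color 1: [6, 13]; color 2: [8, 10, 12]; color 3: [5, 11]; color 4: [7, 9, 14].
(χ(G) = 4 ≤ 5.)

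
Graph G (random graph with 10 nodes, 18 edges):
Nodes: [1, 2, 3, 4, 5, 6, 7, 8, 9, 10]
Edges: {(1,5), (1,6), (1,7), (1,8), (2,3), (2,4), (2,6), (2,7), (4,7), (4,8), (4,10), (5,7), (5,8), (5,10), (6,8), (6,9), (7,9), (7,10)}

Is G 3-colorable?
A valid 3-coloring: color 1: [3, 7, 8]; color 2: [1, 2, 9, 10]; color 3: [4, 5, 6].
(χ(G) = 3 ≤ 3.)

Yes, G is 3-colorable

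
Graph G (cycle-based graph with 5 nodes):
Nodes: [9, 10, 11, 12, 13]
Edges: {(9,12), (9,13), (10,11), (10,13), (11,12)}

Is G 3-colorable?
A valid 3-coloring: color 1: [9, 10]; color 2: [12, 13]; color 3: [11].
(χ(G) = 3 ≤ 3.)

Yes, G is 3-colorable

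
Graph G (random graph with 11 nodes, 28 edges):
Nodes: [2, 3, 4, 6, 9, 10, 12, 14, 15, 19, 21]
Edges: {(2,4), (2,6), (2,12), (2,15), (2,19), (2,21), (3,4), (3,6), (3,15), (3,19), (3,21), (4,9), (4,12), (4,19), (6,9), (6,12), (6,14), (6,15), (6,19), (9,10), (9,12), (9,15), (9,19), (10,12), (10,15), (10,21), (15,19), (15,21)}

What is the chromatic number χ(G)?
Clique number ω(G) = 4 (lower bound: χ ≥ ω).
The clique on [6, 9, 15, 19] has size 4, forcing χ ≥ 4, and the coloring below uses 4 colors, so χ(G) = 4.
A valid 4-coloring: color 1: [12, 14, 15]; color 2: [4, 6, 10]; color 3: [2, 3, 9]; color 4: [19, 21].

χ(G) = 4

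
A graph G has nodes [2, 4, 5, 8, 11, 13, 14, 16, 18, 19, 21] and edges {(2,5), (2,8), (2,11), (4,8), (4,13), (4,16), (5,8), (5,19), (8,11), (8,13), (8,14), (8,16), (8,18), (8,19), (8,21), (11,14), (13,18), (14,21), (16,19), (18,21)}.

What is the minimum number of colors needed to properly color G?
χ(G) = 3

Clique number ω(G) = 3 (lower bound: χ ≥ ω).
The clique on [2, 8, 11] has size 3, forcing χ ≥ 3, and the coloring below uses 3 colors, so χ(G) = 3.
A valid 3-coloring: color 1: [8]; color 2: [2, 4, 14, 18, 19]; color 3: [5, 11, 13, 16, 21].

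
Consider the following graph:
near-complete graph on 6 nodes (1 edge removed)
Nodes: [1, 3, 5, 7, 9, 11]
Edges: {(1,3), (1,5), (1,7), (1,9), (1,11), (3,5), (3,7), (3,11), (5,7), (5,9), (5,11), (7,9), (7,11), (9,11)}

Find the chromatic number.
Clique number ω(G) = 5 (lower bound: χ ≥ ω).
The clique on [1, 5, 7, 9, 11] has size 5, forcing χ ≥ 5, and the coloring below uses 5 colors, so χ(G) = 5.
A valid 5-coloring: color 1: [1]; color 2: [5]; color 3: [11]; color 4: [7]; color 5: [3, 9].

χ(G) = 5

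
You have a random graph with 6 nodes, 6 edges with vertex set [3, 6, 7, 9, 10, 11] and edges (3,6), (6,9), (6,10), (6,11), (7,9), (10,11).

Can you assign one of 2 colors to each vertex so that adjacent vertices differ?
No, G is not 2-colorable

The clique on vertices [6, 10, 11] has size 3 > 2, so it alone needs 3 colors.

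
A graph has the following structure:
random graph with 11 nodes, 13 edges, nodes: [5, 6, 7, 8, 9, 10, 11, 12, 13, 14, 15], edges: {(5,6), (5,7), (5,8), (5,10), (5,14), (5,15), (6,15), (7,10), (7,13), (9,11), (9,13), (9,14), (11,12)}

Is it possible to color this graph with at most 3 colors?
Yes, G is 3-colorable

A valid 3-coloring: color 1: [5, 11, 13]; color 2: [6, 7, 8, 9, 12]; color 3: [10, 14, 15].
(χ(G) = 3 ≤ 3.)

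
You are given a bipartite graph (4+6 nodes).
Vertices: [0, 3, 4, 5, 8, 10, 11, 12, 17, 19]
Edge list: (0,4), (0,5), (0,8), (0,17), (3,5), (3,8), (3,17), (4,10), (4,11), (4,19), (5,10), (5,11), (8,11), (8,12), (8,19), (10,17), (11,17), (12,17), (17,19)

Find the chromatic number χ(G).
Clique number ω(G) = 2 (lower bound: χ ≥ ω).
The graph is bipartite (no odd cycle), so 2 colors suffice: χ(G) = 2.
A valid 2-coloring: color 1: [4, 5, 8, 17]; color 2: [0, 3, 10, 11, 12, 19].

χ(G) = 2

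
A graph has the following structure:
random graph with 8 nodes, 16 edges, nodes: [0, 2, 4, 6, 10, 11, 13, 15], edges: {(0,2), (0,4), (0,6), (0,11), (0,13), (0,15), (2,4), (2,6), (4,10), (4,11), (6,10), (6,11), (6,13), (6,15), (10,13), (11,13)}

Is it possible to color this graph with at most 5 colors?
A valid 5-coloring: color 1: [4, 6]; color 2: [0, 10]; color 3: [2, 13, 15]; color 4: [11].
(χ(G) = 4 ≤ 5.)

Yes, G is 5-colorable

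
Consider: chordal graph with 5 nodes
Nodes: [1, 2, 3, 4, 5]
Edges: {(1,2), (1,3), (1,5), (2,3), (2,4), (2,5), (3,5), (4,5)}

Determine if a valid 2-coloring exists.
The clique on vertices [1, 2, 3, 5] has size 4 > 2, so it alone needs 4 colors.

No, G is not 2-colorable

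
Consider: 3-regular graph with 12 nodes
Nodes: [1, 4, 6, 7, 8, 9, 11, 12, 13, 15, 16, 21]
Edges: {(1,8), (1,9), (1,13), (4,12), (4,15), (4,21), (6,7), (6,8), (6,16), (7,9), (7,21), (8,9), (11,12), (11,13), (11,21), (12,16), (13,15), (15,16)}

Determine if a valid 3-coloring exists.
Yes, G is 3-colorable

A valid 3-coloring: color 1: [4, 7, 8, 13, 16]; color 2: [6, 9, 12, 15, 21]; color 3: [1, 11].
(χ(G) = 3 ≤ 3.)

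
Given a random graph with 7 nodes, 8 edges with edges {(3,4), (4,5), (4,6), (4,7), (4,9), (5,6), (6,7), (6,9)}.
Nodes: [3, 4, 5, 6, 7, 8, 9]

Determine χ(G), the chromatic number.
χ(G) = 3

Clique number ω(G) = 3 (lower bound: χ ≥ ω).
The clique on [4, 6, 9] has size 3, forcing χ ≥ 3, and the coloring below uses 3 colors, so χ(G) = 3.
A valid 3-coloring: color 1: [4, 8]; color 2: [3, 6]; color 3: [5, 7, 9].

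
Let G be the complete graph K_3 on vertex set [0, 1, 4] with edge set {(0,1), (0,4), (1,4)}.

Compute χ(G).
χ(G) = 3

Clique number ω(G) = 3 (lower bound: χ ≥ ω).
The clique on [0, 1, 4] has size 3, forcing χ ≥ 3, and the coloring below uses 3 colors, so χ(G) = 3.
A valid 3-coloring: color 1: [1]; color 2: [0]; color 3: [4].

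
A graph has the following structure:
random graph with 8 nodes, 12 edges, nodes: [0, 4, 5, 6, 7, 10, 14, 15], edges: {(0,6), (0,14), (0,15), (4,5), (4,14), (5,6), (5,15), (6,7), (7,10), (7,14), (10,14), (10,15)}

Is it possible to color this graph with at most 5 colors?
Yes, G is 5-colorable

A valid 5-coloring: color 1: [6, 14, 15]; color 2: [0, 5, 7]; color 3: [4, 10].
(χ(G) = 3 ≤ 5.)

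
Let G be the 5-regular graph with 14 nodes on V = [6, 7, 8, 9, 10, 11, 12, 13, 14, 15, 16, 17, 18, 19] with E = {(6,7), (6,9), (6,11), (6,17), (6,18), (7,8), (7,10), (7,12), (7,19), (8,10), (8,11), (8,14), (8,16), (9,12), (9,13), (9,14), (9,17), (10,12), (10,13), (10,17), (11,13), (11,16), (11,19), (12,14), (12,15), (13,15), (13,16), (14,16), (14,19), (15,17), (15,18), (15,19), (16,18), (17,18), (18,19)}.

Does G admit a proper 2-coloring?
The clique on vertices [6, 9, 17] has size 3 > 2, so it alone needs 3 colors.

No, G is not 2-colorable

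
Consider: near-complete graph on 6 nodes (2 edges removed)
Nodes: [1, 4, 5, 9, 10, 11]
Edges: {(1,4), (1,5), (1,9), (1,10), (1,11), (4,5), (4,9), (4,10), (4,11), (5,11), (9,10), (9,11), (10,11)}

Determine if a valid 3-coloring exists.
No, G is not 3-colorable

The clique on vertices [1, 4, 9, 10, 11] has size 5 > 3, so it alone needs 5 colors.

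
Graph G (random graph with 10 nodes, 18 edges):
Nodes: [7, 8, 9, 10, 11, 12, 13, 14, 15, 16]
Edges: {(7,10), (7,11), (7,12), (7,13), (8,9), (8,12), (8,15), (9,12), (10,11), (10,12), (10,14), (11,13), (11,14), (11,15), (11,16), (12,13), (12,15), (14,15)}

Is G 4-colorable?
Yes, G is 4-colorable

A valid 4-coloring: color 1: [11, 12]; color 2: [9, 10, 13, 15, 16]; color 3: [7, 8, 14].
(χ(G) = 3 ≤ 4.)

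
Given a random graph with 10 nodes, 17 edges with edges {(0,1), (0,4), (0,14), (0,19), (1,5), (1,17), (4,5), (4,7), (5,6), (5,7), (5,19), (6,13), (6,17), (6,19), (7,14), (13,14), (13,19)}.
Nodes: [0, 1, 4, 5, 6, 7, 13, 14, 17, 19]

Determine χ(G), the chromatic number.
χ(G) = 3

Clique number ω(G) = 3 (lower bound: χ ≥ ω).
The clique on [5, 6, 19] has size 3, forcing χ ≥ 3, and the coloring below uses 3 colors, so χ(G) = 3.
A valid 3-coloring: color 1: [0, 5, 13, 17]; color 2: [1, 7, 19]; color 3: [4, 6, 14].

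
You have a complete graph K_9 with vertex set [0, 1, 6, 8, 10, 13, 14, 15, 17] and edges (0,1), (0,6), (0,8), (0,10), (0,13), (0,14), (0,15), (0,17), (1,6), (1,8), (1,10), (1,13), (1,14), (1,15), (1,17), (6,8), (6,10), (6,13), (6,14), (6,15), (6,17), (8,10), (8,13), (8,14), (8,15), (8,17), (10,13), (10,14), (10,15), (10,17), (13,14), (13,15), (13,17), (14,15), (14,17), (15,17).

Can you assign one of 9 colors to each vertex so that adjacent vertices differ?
Yes, G is 9-colorable

A valid 9-coloring: color 1: [15]; color 2: [17]; color 3: [14]; color 4: [6]; color 5: [1]; color 6: [10]; color 7: [8]; color 8: [0]; color 9: [13].
(χ(G) = 9 ≤ 9.)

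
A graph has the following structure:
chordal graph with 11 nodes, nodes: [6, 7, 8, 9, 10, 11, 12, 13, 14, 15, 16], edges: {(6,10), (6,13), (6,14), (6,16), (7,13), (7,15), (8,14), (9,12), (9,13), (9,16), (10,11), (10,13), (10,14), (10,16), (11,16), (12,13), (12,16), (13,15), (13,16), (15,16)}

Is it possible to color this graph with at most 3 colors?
No, G is not 3-colorable

The clique on vertices [9, 12, 13, 16] has size 4 > 3, so it alone needs 4 colors.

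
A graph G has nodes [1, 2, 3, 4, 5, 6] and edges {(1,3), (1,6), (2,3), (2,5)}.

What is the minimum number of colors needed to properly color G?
Clique number ω(G) = 2 (lower bound: χ ≥ ω).
The graph is bipartite (no odd cycle), so 2 colors suffice: χ(G) = 2.
A valid 2-coloring: color 1: [3, 4, 5, 6]; color 2: [1, 2].

χ(G) = 2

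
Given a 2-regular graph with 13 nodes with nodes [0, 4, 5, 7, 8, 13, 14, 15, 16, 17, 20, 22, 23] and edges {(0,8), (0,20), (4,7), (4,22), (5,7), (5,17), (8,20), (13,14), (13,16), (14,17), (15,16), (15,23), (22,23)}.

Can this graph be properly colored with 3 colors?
A valid 3-coloring: color 1: [4, 5, 14, 16, 20, 23]; color 2: [7, 8, 13, 15, 17, 22]; color 3: [0].
(χ(G) = 3 ≤ 3.)

Yes, G is 3-colorable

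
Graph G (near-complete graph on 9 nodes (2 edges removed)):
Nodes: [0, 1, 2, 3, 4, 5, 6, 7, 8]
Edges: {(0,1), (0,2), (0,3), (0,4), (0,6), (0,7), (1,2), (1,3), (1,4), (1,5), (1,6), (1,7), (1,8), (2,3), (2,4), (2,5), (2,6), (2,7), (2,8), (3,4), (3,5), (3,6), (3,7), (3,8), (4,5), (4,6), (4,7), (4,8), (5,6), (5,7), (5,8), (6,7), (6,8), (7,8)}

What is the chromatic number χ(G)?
Clique number ω(G) = 8 (lower bound: χ ≥ ω).
The clique on [1, 2, 3, 4, 5, 6, 7, 8] has size 8, forcing χ ≥ 8, and the coloring below uses 8 colors, so χ(G) = 8.
A valid 8-coloring: color 1: [4]; color 2: [1]; color 3: [2]; color 4: [3]; color 5: [6]; color 6: [7]; color 7: [0, 5]; color 8: [8].

χ(G) = 8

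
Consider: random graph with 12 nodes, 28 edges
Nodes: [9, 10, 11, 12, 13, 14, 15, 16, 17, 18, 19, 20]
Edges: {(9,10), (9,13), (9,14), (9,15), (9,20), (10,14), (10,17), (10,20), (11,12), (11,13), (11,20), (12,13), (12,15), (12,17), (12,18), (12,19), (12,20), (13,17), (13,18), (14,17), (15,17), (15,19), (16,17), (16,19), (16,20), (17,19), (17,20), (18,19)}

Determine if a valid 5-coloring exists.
A valid 5-coloring: color 1: [9, 11, 17, 18]; color 2: [10, 12, 16]; color 3: [13, 14, 19, 20]; color 4: [15].
(χ(G) = 4 ≤ 5.)

Yes, G is 5-colorable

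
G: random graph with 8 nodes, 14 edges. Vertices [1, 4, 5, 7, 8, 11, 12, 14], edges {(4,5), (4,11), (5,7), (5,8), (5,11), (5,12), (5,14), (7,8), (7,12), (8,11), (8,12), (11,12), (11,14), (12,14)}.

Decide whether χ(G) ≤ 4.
Yes, G is 4-colorable

A valid 4-coloring: color 1: [1, 5]; color 2: [7, 11]; color 3: [4, 12]; color 4: [8, 14].
(χ(G) = 4 ≤ 4.)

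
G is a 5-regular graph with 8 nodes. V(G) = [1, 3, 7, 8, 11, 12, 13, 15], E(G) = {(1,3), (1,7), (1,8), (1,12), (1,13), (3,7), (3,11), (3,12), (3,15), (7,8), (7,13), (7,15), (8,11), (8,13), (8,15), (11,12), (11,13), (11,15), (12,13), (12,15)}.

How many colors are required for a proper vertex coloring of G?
Clique number ω(G) = 4 (lower bound: χ ≥ ω).
The clique on [1, 7, 8, 13] has size 4, forcing χ ≥ 4, and the coloring below uses 4 colors, so χ(G) = 4.
A valid 4-coloring: color 1: [3, 8]; color 2: [7, 12]; color 3: [13, 15]; color 4: [1, 11].

χ(G) = 4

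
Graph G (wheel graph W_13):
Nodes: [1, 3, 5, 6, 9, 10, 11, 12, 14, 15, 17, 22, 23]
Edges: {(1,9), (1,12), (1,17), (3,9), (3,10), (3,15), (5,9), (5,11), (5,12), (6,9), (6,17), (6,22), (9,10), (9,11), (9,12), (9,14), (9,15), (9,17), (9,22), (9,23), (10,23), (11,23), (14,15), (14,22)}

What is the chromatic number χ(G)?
χ(G) = 3

Clique number ω(G) = 3 (lower bound: χ ≥ ω).
The clique on [1, 9, 17] has size 3, forcing χ ≥ 3, and the coloring below uses 3 colors, so χ(G) = 3.
A valid 3-coloring: color 1: [9]; color 2: [10, 11, 12, 15, 17, 22]; color 3: [1, 3, 5, 6, 14, 23].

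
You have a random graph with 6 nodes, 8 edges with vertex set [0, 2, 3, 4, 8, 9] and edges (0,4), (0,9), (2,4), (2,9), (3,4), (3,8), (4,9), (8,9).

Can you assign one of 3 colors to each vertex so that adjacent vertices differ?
A valid 3-coloring: color 1: [3, 9]; color 2: [4, 8]; color 3: [0, 2].
(χ(G) = 3 ≤ 3.)

Yes, G is 3-colorable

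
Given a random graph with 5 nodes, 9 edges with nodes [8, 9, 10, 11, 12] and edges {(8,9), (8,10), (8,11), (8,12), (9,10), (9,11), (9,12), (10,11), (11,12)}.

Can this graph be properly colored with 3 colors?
The clique on vertices [8, 9, 10, 11] has size 4 > 3, so it alone needs 4 colors.

No, G is not 3-colorable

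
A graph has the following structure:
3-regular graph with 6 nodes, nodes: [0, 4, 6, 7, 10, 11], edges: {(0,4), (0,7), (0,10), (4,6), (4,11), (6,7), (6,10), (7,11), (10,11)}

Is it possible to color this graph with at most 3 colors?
A valid 3-coloring: color 1: [0, 6, 11]; color 2: [4, 7, 10].
(χ(G) = 2 ≤ 3.)

Yes, G is 3-colorable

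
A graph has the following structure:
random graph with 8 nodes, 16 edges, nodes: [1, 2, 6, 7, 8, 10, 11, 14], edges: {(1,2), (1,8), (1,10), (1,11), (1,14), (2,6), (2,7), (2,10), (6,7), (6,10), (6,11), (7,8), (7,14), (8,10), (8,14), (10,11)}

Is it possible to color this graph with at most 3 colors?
Suppose a proper 3-coloring c exists. The clique [1, 2, 10] takes 3 distinct colors; by symmetry let c(1) = 1, c(2) = 2, c(10) = 3.
- Vertex 6: neighbors [2, 10] already have colors [2, 3] ⇒ c(6) = 1.
- Vertex 7: neighbors [6, 2] already have colors [1, 2] ⇒ c(7) = 3.
- Vertex 8: neighbors [1, 7] already have colors [1, 3] ⇒ c(8) = 2.
- Vertex 14: neighbors [1, 8, 7] already have colors [1, 2, 3] — all 3 colors blocked. Contradiction.
The forced assignments end in a contradiction, so G has no proper 3-coloring (χ ≥ 4).

No, G is not 3-colorable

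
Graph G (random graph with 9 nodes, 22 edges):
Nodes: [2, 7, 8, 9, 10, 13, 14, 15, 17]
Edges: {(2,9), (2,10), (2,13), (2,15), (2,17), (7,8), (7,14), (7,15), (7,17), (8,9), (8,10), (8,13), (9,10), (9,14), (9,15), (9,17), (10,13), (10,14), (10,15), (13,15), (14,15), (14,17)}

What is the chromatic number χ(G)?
Clique number ω(G) = 4 (lower bound: χ ≥ ω).
The clique on [2, 9, 10, 15] has size 4, forcing χ ≥ 4, and the coloring below uses 4 colors, so χ(G) = 4.
A valid 4-coloring: color 1: [7, 9, 13]; color 2: [8, 15, 17]; color 3: [10]; color 4: [2, 14].

χ(G) = 4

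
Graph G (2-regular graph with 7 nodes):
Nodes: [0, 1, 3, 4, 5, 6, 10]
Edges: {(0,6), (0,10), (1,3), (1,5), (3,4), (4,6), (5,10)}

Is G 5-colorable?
Yes, G is 5-colorable

A valid 5-coloring: color 1: [3, 6, 10]; color 2: [0, 1, 4]; color 3: [5].
(χ(G) = 3 ≤ 5.)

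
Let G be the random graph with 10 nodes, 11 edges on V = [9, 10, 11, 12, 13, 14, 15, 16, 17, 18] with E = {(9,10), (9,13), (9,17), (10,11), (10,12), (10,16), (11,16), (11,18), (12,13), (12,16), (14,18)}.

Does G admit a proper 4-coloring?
Yes, G is 4-colorable

A valid 4-coloring: color 1: [10, 13, 15, 17, 18]; color 2: [9, 11, 12, 14]; color 3: [16].
(χ(G) = 3 ≤ 4.)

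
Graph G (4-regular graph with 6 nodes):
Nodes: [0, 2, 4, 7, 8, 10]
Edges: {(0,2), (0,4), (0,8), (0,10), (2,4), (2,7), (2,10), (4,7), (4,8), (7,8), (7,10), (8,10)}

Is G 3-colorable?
Yes, G is 3-colorable

A valid 3-coloring: color 1: [0, 7]; color 2: [2, 8]; color 3: [4, 10].
(χ(G) = 3 ≤ 3.)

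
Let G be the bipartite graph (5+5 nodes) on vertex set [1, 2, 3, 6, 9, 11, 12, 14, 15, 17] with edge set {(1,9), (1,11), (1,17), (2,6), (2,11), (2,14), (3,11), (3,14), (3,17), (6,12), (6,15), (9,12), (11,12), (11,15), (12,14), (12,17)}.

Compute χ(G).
χ(G) = 2

Clique number ω(G) = 2 (lower bound: χ ≥ ω).
The graph is bipartite (no odd cycle), so 2 colors suffice: χ(G) = 2.
A valid 2-coloring: color 1: [1, 2, 3, 12, 15]; color 2: [6, 9, 11, 14, 17].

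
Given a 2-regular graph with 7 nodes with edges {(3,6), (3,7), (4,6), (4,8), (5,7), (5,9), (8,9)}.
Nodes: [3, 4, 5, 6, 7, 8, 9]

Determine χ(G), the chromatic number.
Clique number ω(G) = 2 (lower bound: χ ≥ ω).
Odd cycle [5, 7, 3, 6, 4, 8, 9] needs 3 colors (χ ≥ 3).
The coloring below uses 3 colors, so χ(G) = 3.
A valid 3-coloring: color 1: [6, 7, 8]; color 2: [3, 4, 5]; color 3: [9].

χ(G) = 3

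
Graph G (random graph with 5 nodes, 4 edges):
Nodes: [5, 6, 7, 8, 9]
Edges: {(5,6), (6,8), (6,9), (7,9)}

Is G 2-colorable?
Yes, G is 2-colorable

A valid 2-coloring: color 1: [6, 7]; color 2: [5, 8, 9].
(χ(G) = 2 ≤ 2.)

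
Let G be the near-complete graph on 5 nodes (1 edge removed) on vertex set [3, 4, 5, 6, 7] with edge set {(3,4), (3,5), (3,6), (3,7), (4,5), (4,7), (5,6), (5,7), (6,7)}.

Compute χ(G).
χ(G) = 4

Clique number ω(G) = 4 (lower bound: χ ≥ ω).
The clique on [3, 4, 5, 7] has size 4, forcing χ ≥ 4, and the coloring below uses 4 colors, so χ(G) = 4.
A valid 4-coloring: color 1: [7]; color 2: [3]; color 3: [5]; color 4: [4, 6].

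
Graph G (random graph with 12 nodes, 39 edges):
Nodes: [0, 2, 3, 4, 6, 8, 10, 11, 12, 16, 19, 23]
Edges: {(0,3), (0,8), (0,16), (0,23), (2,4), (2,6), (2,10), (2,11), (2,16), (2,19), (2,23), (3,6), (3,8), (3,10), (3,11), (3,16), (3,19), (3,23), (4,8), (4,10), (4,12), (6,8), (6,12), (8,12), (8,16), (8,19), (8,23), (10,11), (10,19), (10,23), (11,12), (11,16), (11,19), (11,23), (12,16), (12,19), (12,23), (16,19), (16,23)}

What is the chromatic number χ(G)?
χ(G) = 5

Clique number ω(G) = 5 (lower bound: χ ≥ ω).
The clique on [0, 3, 8, 16, 23] has size 5, forcing χ ≥ 5, and the coloring below uses 5 colors, so χ(G) = 5.
A valid 5-coloring: color 1: [6, 10, 16]; color 2: [8, 11]; color 3: [4, 19, 23]; color 4: [2, 3, 12]; color 5: [0].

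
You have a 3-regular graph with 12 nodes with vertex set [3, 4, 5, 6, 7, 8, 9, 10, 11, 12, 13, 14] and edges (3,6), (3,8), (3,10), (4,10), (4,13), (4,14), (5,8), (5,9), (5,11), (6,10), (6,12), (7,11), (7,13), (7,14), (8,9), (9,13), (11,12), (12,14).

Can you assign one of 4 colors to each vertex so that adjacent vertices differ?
A valid 4-coloring: color 1: [3, 4, 5, 7, 12]; color 2: [9, 10, 11, 14]; color 3: [6, 8, 13].
(χ(G) = 3 ≤ 4.)

Yes, G is 4-colorable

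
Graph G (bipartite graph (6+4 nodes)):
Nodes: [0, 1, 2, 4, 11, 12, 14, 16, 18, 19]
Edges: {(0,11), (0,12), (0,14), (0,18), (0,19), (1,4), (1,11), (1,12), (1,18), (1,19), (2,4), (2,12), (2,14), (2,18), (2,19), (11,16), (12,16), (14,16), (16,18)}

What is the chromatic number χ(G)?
χ(G) = 2

Clique number ω(G) = 2 (lower bound: χ ≥ ω).
The graph is bipartite (no odd cycle), so 2 colors suffice: χ(G) = 2.
A valid 2-coloring: color 1: [0, 1, 2, 16]; color 2: [4, 11, 12, 14, 18, 19].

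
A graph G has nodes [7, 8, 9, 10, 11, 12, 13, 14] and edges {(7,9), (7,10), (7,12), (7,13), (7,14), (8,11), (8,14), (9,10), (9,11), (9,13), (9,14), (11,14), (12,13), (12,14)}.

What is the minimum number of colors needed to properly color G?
χ(G) = 3

Clique number ω(G) = 3 (lower bound: χ ≥ ω).
The clique on [8, 11, 14] has size 3, forcing χ ≥ 3, and the coloring below uses 3 colors, so χ(G) = 3.
A valid 3-coloring: color 1: [7, 11]; color 2: [8, 9, 12]; color 3: [10, 13, 14].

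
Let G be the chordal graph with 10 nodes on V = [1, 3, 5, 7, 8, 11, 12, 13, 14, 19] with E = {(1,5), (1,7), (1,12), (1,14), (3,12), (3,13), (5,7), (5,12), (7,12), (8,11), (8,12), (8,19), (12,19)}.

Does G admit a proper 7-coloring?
Yes, G is 7-colorable

A valid 7-coloring: color 1: [11, 12, 13, 14]; color 2: [1, 3, 8]; color 3: [7, 19]; color 4: [5].
(χ(G) = 4 ≤ 7.)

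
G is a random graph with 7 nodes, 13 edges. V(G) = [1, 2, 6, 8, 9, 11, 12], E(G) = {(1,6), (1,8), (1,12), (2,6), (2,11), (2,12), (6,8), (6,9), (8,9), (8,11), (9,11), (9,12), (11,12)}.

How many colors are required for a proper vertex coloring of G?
χ(G) = 3

Clique number ω(G) = 3 (lower bound: χ ≥ ω).
The clique on [8, 9, 11] has size 3, forcing χ ≥ 3, and the coloring below uses 3 colors, so χ(G) = 3.
A valid 3-coloring: color 1: [8, 12]; color 2: [6, 11]; color 3: [1, 2, 9].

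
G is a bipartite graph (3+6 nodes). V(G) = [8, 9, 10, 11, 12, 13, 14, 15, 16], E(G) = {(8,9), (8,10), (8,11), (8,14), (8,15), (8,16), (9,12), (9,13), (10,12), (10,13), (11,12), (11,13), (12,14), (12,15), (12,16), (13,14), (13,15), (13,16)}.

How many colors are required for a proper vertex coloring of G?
χ(G) = 2

Clique number ω(G) = 2 (lower bound: χ ≥ ω).
The graph is bipartite (no odd cycle), so 2 colors suffice: χ(G) = 2.
A valid 2-coloring: color 1: [8, 12, 13]; color 2: [9, 10, 11, 14, 15, 16].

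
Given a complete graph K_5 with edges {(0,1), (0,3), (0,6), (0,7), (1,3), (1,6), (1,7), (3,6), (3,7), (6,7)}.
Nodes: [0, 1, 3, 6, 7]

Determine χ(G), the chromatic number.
Clique number ω(G) = 5 (lower bound: χ ≥ ω).
The clique on [0, 1, 3, 6, 7] has size 5, forcing χ ≥ 5, and the coloring below uses 5 colors, so χ(G) = 5.
A valid 5-coloring: color 1: [3]; color 2: [7]; color 3: [1]; color 4: [0]; color 5: [6].

χ(G) = 5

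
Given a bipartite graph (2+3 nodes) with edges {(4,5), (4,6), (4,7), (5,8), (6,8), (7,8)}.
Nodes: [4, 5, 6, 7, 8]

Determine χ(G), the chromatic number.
χ(G) = 2

Clique number ω(G) = 2 (lower bound: χ ≥ ω).
The graph is bipartite (no odd cycle), so 2 colors suffice: χ(G) = 2.
A valid 2-coloring: color 1: [4, 8]; color 2: [5, 6, 7].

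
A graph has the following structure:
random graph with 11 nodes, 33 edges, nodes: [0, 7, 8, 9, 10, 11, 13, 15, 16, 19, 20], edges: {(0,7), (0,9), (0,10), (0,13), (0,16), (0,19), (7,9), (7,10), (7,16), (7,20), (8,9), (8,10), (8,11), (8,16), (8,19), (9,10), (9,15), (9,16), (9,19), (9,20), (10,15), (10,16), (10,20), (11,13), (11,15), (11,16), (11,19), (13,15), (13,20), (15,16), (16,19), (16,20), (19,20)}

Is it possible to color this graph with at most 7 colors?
Yes, G is 7-colorable

A valid 7-coloring: color 1: [13, 16]; color 2: [9, 11]; color 3: [10, 19]; color 4: [0, 8, 15, 20]; color 5: [7].
(χ(G) = 5 ≤ 7.)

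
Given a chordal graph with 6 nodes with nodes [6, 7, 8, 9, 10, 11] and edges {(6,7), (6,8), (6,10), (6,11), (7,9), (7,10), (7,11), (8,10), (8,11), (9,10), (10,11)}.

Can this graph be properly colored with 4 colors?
Yes, G is 4-colorable

A valid 4-coloring: color 1: [10]; color 2: [7, 8]; color 3: [6, 9]; color 4: [11].
(χ(G) = 4 ≤ 4.)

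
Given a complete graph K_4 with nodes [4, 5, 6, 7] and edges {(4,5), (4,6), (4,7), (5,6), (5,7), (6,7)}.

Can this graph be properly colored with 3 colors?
No, G is not 3-colorable

The clique on vertices [4, 5, 6, 7] has size 4 > 3, so it alone needs 4 colors.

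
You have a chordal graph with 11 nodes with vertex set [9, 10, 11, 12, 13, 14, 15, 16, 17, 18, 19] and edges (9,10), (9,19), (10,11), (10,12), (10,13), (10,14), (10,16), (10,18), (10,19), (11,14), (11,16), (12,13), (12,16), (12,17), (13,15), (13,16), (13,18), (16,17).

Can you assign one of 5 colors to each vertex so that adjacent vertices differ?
Yes, G is 5-colorable

A valid 5-coloring: color 1: [10, 15, 17]; color 2: [9, 14, 16, 18]; color 3: [11, 13, 19]; color 4: [12].
(χ(G) = 4 ≤ 5.)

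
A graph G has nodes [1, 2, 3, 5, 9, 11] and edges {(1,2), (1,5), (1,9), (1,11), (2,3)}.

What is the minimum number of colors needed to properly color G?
Clique number ω(G) = 2 (lower bound: χ ≥ ω).
The graph is bipartite (no odd cycle), so 2 colors suffice: χ(G) = 2.
A valid 2-coloring: color 1: [1, 3]; color 2: [2, 5, 9, 11].

χ(G) = 2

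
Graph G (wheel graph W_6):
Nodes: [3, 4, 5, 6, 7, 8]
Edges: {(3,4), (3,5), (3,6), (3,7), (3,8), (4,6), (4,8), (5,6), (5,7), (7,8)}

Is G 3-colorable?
Odd cycle [6, 4, 8, 7, 5] needs 3 colors (χ ≥ 3).
Vertex 3 is adjacent to every vertex of [4, 5, 6, 7, 8], which already need 3 colors among themselves, so 3 needs a new color (χ ≥ 4).
Hence χ(G) ≥ 4 > 3, so no proper 3-coloring exists.

No, G is not 3-colorable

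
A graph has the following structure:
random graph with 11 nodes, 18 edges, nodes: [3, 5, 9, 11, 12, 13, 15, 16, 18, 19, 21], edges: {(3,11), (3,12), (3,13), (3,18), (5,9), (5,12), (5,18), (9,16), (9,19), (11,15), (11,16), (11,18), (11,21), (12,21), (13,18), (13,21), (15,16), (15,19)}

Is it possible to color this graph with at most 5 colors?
Yes, G is 5-colorable

A valid 5-coloring: color 1: [5, 11, 13, 19]; color 2: [9, 12, 15, 18]; color 3: [3, 16, 21].
(χ(G) = 3 ≤ 5.)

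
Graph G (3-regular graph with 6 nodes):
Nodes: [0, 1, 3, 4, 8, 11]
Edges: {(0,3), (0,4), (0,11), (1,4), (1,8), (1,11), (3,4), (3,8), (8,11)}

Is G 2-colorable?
The clique on vertices [0, 3, 4] has size 3 > 2, so it alone needs 3 colors.

No, G is not 2-colorable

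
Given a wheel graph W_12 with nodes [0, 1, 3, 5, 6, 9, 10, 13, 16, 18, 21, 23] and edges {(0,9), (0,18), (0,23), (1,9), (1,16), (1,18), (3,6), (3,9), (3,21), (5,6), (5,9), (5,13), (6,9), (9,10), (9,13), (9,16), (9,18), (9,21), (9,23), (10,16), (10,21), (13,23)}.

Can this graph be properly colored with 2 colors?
No, G is not 2-colorable

The clique on vertices [0, 9, 18] has size 3 > 2, so it alone needs 3 colors.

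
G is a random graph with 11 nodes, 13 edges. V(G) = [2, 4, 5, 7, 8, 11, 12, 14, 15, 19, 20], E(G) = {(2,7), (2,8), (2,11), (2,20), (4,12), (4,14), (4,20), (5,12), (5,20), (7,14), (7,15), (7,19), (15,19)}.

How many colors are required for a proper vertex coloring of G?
χ(G) = 3

Clique number ω(G) = 3 (lower bound: χ ≥ ω).
The clique on [7, 15, 19] has size 3, forcing χ ≥ 3, and the coloring below uses 3 colors, so χ(G) = 3.
A valid 3-coloring: color 1: [7, 8, 11, 12, 20]; color 2: [2, 4, 5, 19]; color 3: [14, 15].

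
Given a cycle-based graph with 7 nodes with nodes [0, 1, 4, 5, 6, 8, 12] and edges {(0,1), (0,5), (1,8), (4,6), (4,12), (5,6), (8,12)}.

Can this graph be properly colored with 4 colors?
A valid 4-coloring: color 1: [1, 5, 12]; color 2: [0, 6, 8]; color 3: [4].
(χ(G) = 3 ≤ 4.)

Yes, G is 4-colorable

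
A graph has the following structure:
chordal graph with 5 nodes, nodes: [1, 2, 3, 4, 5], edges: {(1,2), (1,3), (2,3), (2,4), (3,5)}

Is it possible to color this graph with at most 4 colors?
Yes, G is 4-colorable

A valid 4-coloring: color 1: [3, 4]; color 2: [2, 5]; color 3: [1].
(χ(G) = 3 ≤ 4.)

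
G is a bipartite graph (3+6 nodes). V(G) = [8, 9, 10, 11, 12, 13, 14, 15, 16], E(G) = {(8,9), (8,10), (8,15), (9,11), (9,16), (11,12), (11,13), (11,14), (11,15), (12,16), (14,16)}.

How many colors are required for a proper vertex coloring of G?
χ(G) = 2

Clique number ω(G) = 2 (lower bound: χ ≥ ω).
The graph is bipartite (no odd cycle), so 2 colors suffice: χ(G) = 2.
A valid 2-coloring: color 1: [8, 11, 16]; color 2: [9, 10, 12, 13, 14, 15].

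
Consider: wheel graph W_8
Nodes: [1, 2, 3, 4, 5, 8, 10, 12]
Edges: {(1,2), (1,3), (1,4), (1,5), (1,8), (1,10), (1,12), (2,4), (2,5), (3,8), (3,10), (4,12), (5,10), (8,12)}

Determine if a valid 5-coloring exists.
Yes, G is 5-colorable

A valid 5-coloring: color 1: [1]; color 2: [2, 8, 10]; color 3: [3, 4, 5]; color 4: [12].
(χ(G) = 4 ≤ 5.)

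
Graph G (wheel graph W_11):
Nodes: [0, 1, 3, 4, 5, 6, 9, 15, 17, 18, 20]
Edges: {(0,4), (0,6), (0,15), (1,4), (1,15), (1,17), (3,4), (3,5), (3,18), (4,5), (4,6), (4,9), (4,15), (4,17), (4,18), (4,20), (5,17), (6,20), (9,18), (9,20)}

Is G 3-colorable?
Yes, G is 3-colorable

A valid 3-coloring: color 1: [4]; color 2: [0, 1, 5, 18, 20]; color 3: [3, 6, 9, 15, 17].
(χ(G) = 3 ≤ 3.)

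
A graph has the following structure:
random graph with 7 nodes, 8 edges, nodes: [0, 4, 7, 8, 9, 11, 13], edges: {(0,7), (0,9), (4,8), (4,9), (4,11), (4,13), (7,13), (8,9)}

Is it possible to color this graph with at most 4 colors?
Yes, G is 4-colorable

A valid 4-coloring: color 1: [0, 4]; color 2: [7, 9, 11]; color 3: [8, 13].
(χ(G) = 3 ≤ 4.)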